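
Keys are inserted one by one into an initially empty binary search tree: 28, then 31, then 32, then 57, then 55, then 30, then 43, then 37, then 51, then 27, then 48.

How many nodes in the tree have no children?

4

Resulting structure (node: left, right):
  28: L=27, R=31
  31: L=30, R=32
  32: L=–, R=57
  57: L=55, R=–
  55: L=43, R=–
  30: L=–, R=–
  43: L=37, R=51
  37: L=–, R=–
  51: L=48, R=–
  27: L=–, R=–
  48: L=–, R=–

Leaves: 27, 30, 37, 48 — 4 in total.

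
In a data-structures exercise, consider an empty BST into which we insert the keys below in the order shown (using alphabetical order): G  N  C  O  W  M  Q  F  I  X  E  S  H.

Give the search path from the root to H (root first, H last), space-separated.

G N M I H

G: root
N: right child of G (depth 1)
C: left child of G (depth 1)
O: right child of N (depth 2)
W: right child of O (depth 3)
M: left child of N (depth 2)
Q: left child of W (depth 4)
F: right child of C (depth 2)
I: left child of M (depth 3)
X: right child of W (depth 4)
E: left child of F (depth 3)
S: right child of Q (depth 5)
H: left child of I (depth 4)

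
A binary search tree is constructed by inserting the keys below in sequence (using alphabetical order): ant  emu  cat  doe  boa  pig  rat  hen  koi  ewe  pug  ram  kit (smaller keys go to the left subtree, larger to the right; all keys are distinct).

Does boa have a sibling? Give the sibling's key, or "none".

ant: root
emu: right child of ant (depth 1)
cat: left child of emu (depth 2)
doe: right child of cat (depth 3)
boa: left child of cat (depth 3)
pig: right child of emu (depth 2)
rat: right child of pig (depth 3)
hen: left child of pig (depth 3)
koi: right child of hen (depth 4)
ewe: left child of hen (depth 4)
pug: left child of rat (depth 4)
ram: right child of pug (depth 5)
kit: left child of koi (depth 5)

boa's parent is cat; the other child of cat is doe.

doe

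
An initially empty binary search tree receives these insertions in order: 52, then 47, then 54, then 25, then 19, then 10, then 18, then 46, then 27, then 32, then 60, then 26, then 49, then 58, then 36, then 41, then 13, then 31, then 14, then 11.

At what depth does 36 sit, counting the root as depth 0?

Insert 52: tree is empty, so 52 becomes the root.
Insert 47: 47 < 52 → go left. Place as left child of 52.
Insert 54: 54 > 52 → go right. Place as right child of 52.
Insert 25: 25 < 52 → go left; 25 < 47 → go left. Place as left child of 47.
Insert 19: 19 < 52 → go left; 19 < 47 → go left; 19 < 25 → go left. Place as left child of 25.
Insert 10: 10 < 52 → go left; 10 < 47 → go left; 10 < 25 → go left; 10 < 19 → go left. Place as left child of 19.
Insert 18: 18 < 52 → go left; 18 < 47 → go left; 18 < 25 → go left; 18 < 19 → go left; 18 > 10 → go right. Place as right child of 10.
Insert 46: 46 < 52 → go left; 46 < 47 → go left; 46 > 25 → go right. Place as right child of 25.
Insert 27: 27 < 52 → go left; 27 < 47 → go left; 27 > 25 → go right; 27 < 46 → go left. Place as left child of 46.
Insert 32: 32 < 52 → go left; 32 < 47 → go left; 32 > 25 → go right; 32 < 46 → go left; 32 > 27 → go right. Place as right child of 27.
Insert 60: 60 > 52 → go right; 60 > 54 → go right. Place as right child of 54.
Insert 26: 26 < 52 → go left; 26 < 47 → go left; 26 > 25 → go right; 26 < 46 → go left; 26 < 27 → go left. Place as left child of 27.
Insert 49: 49 < 52 → go left; 49 > 47 → go right. Place as right child of 47.
Insert 58: 58 > 52 → go right; 58 > 54 → go right; 58 < 60 → go left. Place as left child of 60.
Insert 36: 36 < 52 → go left; 36 < 47 → go left; 36 > 25 → go right; 36 < 46 → go left; 36 > 27 → go right; 36 > 32 → go right. Place as right child of 32.
Insert 41: 41 < 52 → go left; 41 < 47 → go left; 41 > 25 → go right; 41 < 46 → go left; 41 > 27 → go right; 41 > 32 → go right; 41 > 36 → go right. Place as right child of 36.
Insert 13: 13 < 52 → go left; 13 < 47 → go left; 13 < 25 → go left; 13 < 19 → go left; 13 > 10 → go right; 13 < 18 → go left. Place as left child of 18.
Insert 31: 31 < 52 → go left; 31 < 47 → go left; 31 > 25 → go right; 31 < 46 → go left; 31 > 27 → go right; 31 < 32 → go left. Place as left child of 32.
Insert 14: 14 < 52 → go left; 14 < 47 → go left; 14 < 25 → go left; 14 < 19 → go left; 14 > 10 → go right; 14 < 18 → go left; 14 > 13 → go right. Place as right child of 13.
Insert 11: 11 < 52 → go left; 11 < 47 → go left; 11 < 25 → go left; 11 < 19 → go left; 11 > 10 → go right; 11 < 18 → go left; 11 < 13 → go left. Place as left child of 13.

Path to 36: 52 → 47 → 25 → 46 → 27 → 32 → 36, which is 6 edges.

6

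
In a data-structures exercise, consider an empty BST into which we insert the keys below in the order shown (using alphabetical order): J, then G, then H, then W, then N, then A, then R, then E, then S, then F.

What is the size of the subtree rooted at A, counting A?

3

J: root
G: left child of J (depth 1)
H: right child of G (depth 2)
W: right child of J (depth 1)
N: left child of W (depth 2)
A: left child of G (depth 2)
R: right child of N (depth 3)
E: right child of A (depth 3)
S: right child of R (depth 4)
F: right child of E (depth 4)

Subtree rooted at A contains: A, E, F — 3 nodes.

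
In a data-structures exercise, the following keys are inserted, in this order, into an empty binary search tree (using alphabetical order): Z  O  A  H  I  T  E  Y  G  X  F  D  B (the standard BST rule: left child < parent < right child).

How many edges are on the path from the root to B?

Z: root
O: left child of Z (depth 1)
A: left child of O (depth 2)
H: right child of A (depth 3)
I: right child of H (depth 4)
T: right child of O (depth 2)
E: left child of H (depth 4)
Y: right child of T (depth 3)
G: right child of E (depth 5)
X: left child of Y (depth 4)
F: left child of G (depth 6)
D: left child of E (depth 5)
B: left child of D (depth 6)

Path to B: Z → O → A → H → E → D → B, which is 6 edges.

6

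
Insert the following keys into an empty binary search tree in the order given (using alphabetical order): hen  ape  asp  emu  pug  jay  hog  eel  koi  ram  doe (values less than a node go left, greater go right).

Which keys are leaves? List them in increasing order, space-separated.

doe hog koi ram

Insert hen: tree is empty, so hen becomes the root.
Insert ape: ape < hen → go left. Place as left child of hen.
Insert asp: asp < hen → go left; asp > ape → go right. Place as right child of ape.
Insert emu: emu < hen → go left; emu > ape → go right; emu > asp → go right. Place as right child of asp.
Insert pug: pug > hen → go right. Place as right child of hen.
Insert jay: jay > hen → go right; jay < pug → go left. Place as left child of pug.
Insert hog: hog > hen → go right; hog < pug → go left; hog < jay → go left. Place as left child of jay.
Insert eel: eel < hen → go left; eel > ape → go right; eel > asp → go right; eel < emu → go left. Place as left child of emu.
Insert koi: koi > hen → go right; koi < pug → go left; koi > jay → go right. Place as right child of jay.
Insert ram: ram > hen → go right; ram > pug → go right. Place as right child of pug.
Insert doe: doe < hen → go left; doe > ape → go right; doe > asp → go right; doe < emu → go left; doe < eel → go left. Place as left child of eel.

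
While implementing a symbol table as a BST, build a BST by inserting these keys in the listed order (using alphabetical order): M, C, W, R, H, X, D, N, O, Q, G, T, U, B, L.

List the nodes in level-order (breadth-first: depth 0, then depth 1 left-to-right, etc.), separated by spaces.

M C W B H R X D L N T G O U Q

M: root
C: left child of M (depth 1)
W: right child of M (depth 1)
R: left child of W (depth 2)
H: right child of C (depth 2)
X: right child of W (depth 2)
D: left child of H (depth 3)
N: left child of R (depth 3)
O: right child of N (depth 4)
Q: right child of O (depth 5)
G: right child of D (depth 4)
T: right child of R (depth 3)
U: right child of T (depth 4)
B: left child of C (depth 2)
L: right child of H (depth 3)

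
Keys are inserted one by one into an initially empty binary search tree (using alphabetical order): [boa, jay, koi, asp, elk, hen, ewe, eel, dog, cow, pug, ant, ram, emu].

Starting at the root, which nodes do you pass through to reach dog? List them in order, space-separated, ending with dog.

Resulting structure (node: left, right):
  boa: L=asp, R=jay
  jay: L=elk, R=koi
  koi: L=–, R=pug
  asp: L=ant, R=–
  elk: L=eel, R=hen
  hen: L=ewe, R=–
  ewe: L=emu, R=–
  eel: L=dog, R=–
  dog: L=cow, R=–
  cow: L=–, R=–
  pug: L=–, R=ram
  ant: L=–, R=–
  ram: L=–, R=–
  emu: L=–, R=–

boa jay elk eel dog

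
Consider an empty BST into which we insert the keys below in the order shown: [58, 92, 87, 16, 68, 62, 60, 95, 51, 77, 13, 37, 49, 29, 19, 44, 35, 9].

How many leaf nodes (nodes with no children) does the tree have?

7

58: root
92: right child of 58 (depth 1)
87: left child of 92 (depth 2)
16: left child of 58 (depth 1)
68: left child of 87 (depth 3)
62: left child of 68 (depth 4)
60: left child of 62 (depth 5)
95: right child of 92 (depth 2)
51: right child of 16 (depth 2)
77: right child of 68 (depth 4)
13: left child of 16 (depth 2)
37: left child of 51 (depth 3)
49: right child of 37 (depth 4)
29: left child of 37 (depth 4)
19: left child of 29 (depth 5)
44: left child of 49 (depth 5)
35: right child of 29 (depth 5)
9: left child of 13 (depth 3)

Leaves: 9, 19, 35, 44, 60, 77, 95 — 7 in total.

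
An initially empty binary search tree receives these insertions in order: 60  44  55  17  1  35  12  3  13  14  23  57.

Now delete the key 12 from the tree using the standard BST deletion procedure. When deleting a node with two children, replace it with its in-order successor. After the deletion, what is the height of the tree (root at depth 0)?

Insert 60: tree is empty, so 60 becomes the root.
Insert 44: 44 < 60 → go left. Place as left child of 60.
Insert 55: 55 < 60 → go left; 55 > 44 → go right. Place as right child of 44.
Insert 17: 17 < 60 → go left; 17 < 44 → go left. Place as left child of 44.
Insert 1: 1 < 60 → go left; 1 < 44 → go left; 1 < 17 → go left. Place as left child of 17.
Insert 35: 35 < 60 → go left; 35 < 44 → go left; 35 > 17 → go right. Place as right child of 17.
Insert 12: 12 < 60 → go left; 12 < 44 → go left; 12 < 17 → go left; 12 > 1 → go right. Place as right child of 1.
Insert 3: 3 < 60 → go left; 3 < 44 → go left; 3 < 17 → go left; 3 > 1 → go right; 3 < 12 → go left. Place as left child of 12.
Insert 13: 13 < 60 → go left; 13 < 44 → go left; 13 < 17 → go left; 13 > 1 → go right; 13 > 12 → go right. Place as right child of 12.
Insert 14: 14 < 60 → go left; 14 < 44 → go left; 14 < 17 → go left; 14 > 1 → go right; 14 > 12 → go right; 14 > 13 → go right. Place as right child of 13.
Insert 23: 23 < 60 → go left; 23 < 44 → go left; 23 > 17 → go right; 23 < 35 → go left. Place as left child of 35.
Insert 57: 57 < 60 → go left; 57 > 44 → go right; 57 > 55 → go right. Place as right child of 55.

Delete 12 (two children — replace with in-order successor).
After deletion, deepest node is 3 at depth 5.

5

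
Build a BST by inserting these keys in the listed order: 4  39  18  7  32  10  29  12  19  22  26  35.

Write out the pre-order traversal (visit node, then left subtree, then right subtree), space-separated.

4 39 18 7 10 12 32 29 19 22 26 35

Insert 4: tree is empty, so 4 becomes the root.
Insert 39: 39 > 4 → go right. Place as right child of 4.
Insert 18: 18 > 4 → go right; 18 < 39 → go left. Place as left child of 39.
Insert 7: 7 > 4 → go right; 7 < 39 → go left; 7 < 18 → go left. Place as left child of 18.
Insert 32: 32 > 4 → go right; 32 < 39 → go left; 32 > 18 → go right. Place as right child of 18.
Insert 10: 10 > 4 → go right; 10 < 39 → go left; 10 < 18 → go left; 10 > 7 → go right. Place as right child of 7.
Insert 29: 29 > 4 → go right; 29 < 39 → go left; 29 > 18 → go right; 29 < 32 → go left. Place as left child of 32.
Insert 12: 12 > 4 → go right; 12 < 39 → go left; 12 < 18 → go left; 12 > 7 → go right; 12 > 10 → go right. Place as right child of 10.
Insert 19: 19 > 4 → go right; 19 < 39 → go left; 19 > 18 → go right; 19 < 32 → go left; 19 < 29 → go left. Place as left child of 29.
Insert 22: 22 > 4 → go right; 22 < 39 → go left; 22 > 18 → go right; 22 < 32 → go left; 22 < 29 → go left; 22 > 19 → go right. Place as right child of 19.
Insert 26: 26 > 4 → go right; 26 < 39 → go left; 26 > 18 → go right; 26 < 32 → go left; 26 < 29 → go left; 26 > 19 → go right; 26 > 22 → go right. Place as right child of 22.
Insert 35: 35 > 4 → go right; 35 < 39 → go left; 35 > 18 → go right; 35 > 32 → go right. Place as right child of 32.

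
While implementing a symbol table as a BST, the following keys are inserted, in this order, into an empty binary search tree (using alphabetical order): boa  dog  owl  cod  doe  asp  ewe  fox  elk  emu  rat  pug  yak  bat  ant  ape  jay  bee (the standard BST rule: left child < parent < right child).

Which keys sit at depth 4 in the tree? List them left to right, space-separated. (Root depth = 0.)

elk fox pug yak

boa: root
dog: right child of boa (depth 1)
owl: right child of dog (depth 2)
cod: left child of dog (depth 2)
doe: right child of cod (depth 3)
asp: left child of boa (depth 1)
ewe: left child of owl (depth 3)
fox: right child of ewe (depth 4)
elk: left child of ewe (depth 4)
emu: right child of elk (depth 5)
rat: right child of owl (depth 3)
pug: left child of rat (depth 4)
yak: right child of rat (depth 4)
bat: right child of asp (depth 2)
ant: left child of asp (depth 2)
ape: right child of ant (depth 3)
jay: right child of fox (depth 5)
bee: right child of bat (depth 3)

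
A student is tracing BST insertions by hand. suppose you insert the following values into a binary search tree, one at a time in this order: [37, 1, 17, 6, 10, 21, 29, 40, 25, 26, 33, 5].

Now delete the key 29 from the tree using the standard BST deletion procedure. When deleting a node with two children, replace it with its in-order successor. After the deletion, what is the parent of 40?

37

Insert 37: tree is empty, so 37 becomes the root.
Insert 1: 1 < 37 → go left. Place as left child of 37.
Insert 17: 17 < 37 → go left; 17 > 1 → go right. Place as right child of 1.
Insert 6: 6 < 37 → go left; 6 > 1 → go right; 6 < 17 → go left. Place as left child of 17.
Insert 10: 10 < 37 → go left; 10 > 1 → go right; 10 < 17 → go left; 10 > 6 → go right. Place as right child of 6.
Insert 21: 21 < 37 → go left; 21 > 1 → go right; 21 > 17 → go right. Place as right child of 17.
Insert 29: 29 < 37 → go left; 29 > 1 → go right; 29 > 17 → go right; 29 > 21 → go right. Place as right child of 21.
Insert 40: 40 > 37 → go right. Place as right child of 37.
Insert 25: 25 < 37 → go left; 25 > 1 → go right; 25 > 17 → go right; 25 > 21 → go right; 25 < 29 → go left. Place as left child of 29.
Insert 26: 26 < 37 → go left; 26 > 1 → go right; 26 > 17 → go right; 26 > 21 → go right; 26 < 29 → go left; 26 > 25 → go right. Place as right child of 25.
Insert 33: 33 < 37 → go left; 33 > 1 → go right; 33 > 17 → go right; 33 > 21 → go right; 33 > 29 → go right. Place as right child of 29.
Insert 5: 5 < 37 → go left; 5 > 1 → go right; 5 < 17 → go left; 5 < 6 → go left. Place as left child of 6.

Delete 29 (two children — replace with in-order successor).
After deletion, 40's parent is 37.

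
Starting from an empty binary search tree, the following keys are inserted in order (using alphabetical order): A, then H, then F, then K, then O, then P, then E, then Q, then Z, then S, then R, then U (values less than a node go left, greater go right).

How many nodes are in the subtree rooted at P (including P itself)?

A: root
H: right child of A (depth 1)
F: left child of H (depth 2)
K: right child of H (depth 2)
O: right child of K (depth 3)
P: right child of O (depth 4)
E: left child of F (depth 3)
Q: right child of P (depth 5)
Z: right child of Q (depth 6)
S: left child of Z (depth 7)
R: left child of S (depth 8)
U: right child of S (depth 8)

Subtree rooted at P contains: P, Q, Z, S, R, U — 6 nodes.

6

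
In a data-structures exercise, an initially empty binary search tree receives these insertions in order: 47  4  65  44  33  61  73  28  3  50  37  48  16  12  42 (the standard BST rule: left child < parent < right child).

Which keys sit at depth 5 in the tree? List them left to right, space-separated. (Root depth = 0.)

16 42

47: root
4: left child of 47 (depth 1)
65: right child of 47 (depth 1)
44: right child of 4 (depth 2)
33: left child of 44 (depth 3)
61: left child of 65 (depth 2)
73: right child of 65 (depth 2)
28: left child of 33 (depth 4)
3: left child of 4 (depth 2)
50: left child of 61 (depth 3)
37: right child of 33 (depth 4)
48: left child of 50 (depth 4)
16: left child of 28 (depth 5)
12: left child of 16 (depth 6)
42: right child of 37 (depth 5)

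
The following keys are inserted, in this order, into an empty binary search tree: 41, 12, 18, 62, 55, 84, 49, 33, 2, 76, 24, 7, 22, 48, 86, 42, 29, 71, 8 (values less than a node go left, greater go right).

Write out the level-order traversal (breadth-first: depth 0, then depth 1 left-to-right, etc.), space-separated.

Insert 41: tree is empty, so 41 becomes the root.
Insert 12: 12 < 41 → go left. Place as left child of 41.
Insert 18: 18 < 41 → go left; 18 > 12 → go right. Place as right child of 12.
Insert 62: 62 > 41 → go right. Place as right child of 41.
Insert 55: 55 > 41 → go right; 55 < 62 → go left. Place as left child of 62.
Insert 84: 84 > 41 → go right; 84 > 62 → go right. Place as right child of 62.
Insert 49: 49 > 41 → go right; 49 < 62 → go left; 49 < 55 → go left. Place as left child of 55.
Insert 33: 33 < 41 → go left; 33 > 12 → go right; 33 > 18 → go right. Place as right child of 18.
Insert 2: 2 < 41 → go left; 2 < 12 → go left. Place as left child of 12.
Insert 76: 76 > 41 → go right; 76 > 62 → go right; 76 < 84 → go left. Place as left child of 84.
Insert 24: 24 < 41 → go left; 24 > 12 → go right; 24 > 18 → go right; 24 < 33 → go left. Place as left child of 33.
Insert 7: 7 < 41 → go left; 7 < 12 → go left; 7 > 2 → go right. Place as right child of 2.
Insert 22: 22 < 41 → go left; 22 > 12 → go right; 22 > 18 → go right; 22 < 33 → go left; 22 < 24 → go left. Place as left child of 24.
Insert 48: 48 > 41 → go right; 48 < 62 → go left; 48 < 55 → go left; 48 < 49 → go left. Place as left child of 49.
Insert 86: 86 > 41 → go right; 86 > 62 → go right; 86 > 84 → go right. Place as right child of 84.
Insert 42: 42 > 41 → go right; 42 < 62 → go left; 42 < 55 → go left; 42 < 49 → go left; 42 < 48 → go left. Place as left child of 48.
Insert 29: 29 < 41 → go left; 29 > 12 → go right; 29 > 18 → go right; 29 < 33 → go left; 29 > 24 → go right. Place as right child of 24.
Insert 71: 71 > 41 → go right; 71 > 62 → go right; 71 < 84 → go left; 71 < 76 → go left. Place as left child of 76.
Insert 8: 8 < 41 → go left; 8 < 12 → go left; 8 > 2 → go right; 8 > 7 → go right. Place as right child of 7.

41 12 62 2 18 55 84 7 33 49 76 86 8 24 48 71 22 29 42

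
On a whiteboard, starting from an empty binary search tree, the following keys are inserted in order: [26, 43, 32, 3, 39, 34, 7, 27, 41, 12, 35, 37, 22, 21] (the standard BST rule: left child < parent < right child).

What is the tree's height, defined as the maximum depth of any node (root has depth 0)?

6

Resulting structure (node: left, right):
  26: L=3, R=43
  43: L=32, R=–
  32: L=27, R=39
  3: L=–, R=7
  39: L=34, R=41
  34: L=–, R=35
  7: L=–, R=12
  27: L=–, R=–
  41: L=–, R=–
  12: L=–, R=22
  35: L=–, R=37
  37: L=–, R=–
  22: L=21, R=–
  21: L=–, R=–

The deepest node is 37 at depth 6.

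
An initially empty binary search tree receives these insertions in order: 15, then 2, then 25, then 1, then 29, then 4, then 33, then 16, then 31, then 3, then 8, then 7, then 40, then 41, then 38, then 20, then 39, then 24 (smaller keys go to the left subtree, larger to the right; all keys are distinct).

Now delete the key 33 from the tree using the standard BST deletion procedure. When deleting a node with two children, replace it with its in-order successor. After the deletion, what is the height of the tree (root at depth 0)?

5

Insert 15: tree is empty, so 15 becomes the root.
Insert 2: 2 < 15 → go left. Place as left child of 15.
Insert 25: 25 > 15 → go right. Place as right child of 15.
Insert 1: 1 < 15 → go left; 1 < 2 → go left. Place as left child of 2.
Insert 29: 29 > 15 → go right; 29 > 25 → go right. Place as right child of 25.
Insert 4: 4 < 15 → go left; 4 > 2 → go right. Place as right child of 2.
Insert 33: 33 > 15 → go right; 33 > 25 → go right; 33 > 29 → go right. Place as right child of 29.
Insert 16: 16 > 15 → go right; 16 < 25 → go left. Place as left child of 25.
Insert 31: 31 > 15 → go right; 31 > 25 → go right; 31 > 29 → go right; 31 < 33 → go left. Place as left child of 33.
Insert 3: 3 < 15 → go left; 3 > 2 → go right; 3 < 4 → go left. Place as left child of 4.
Insert 8: 8 < 15 → go left; 8 > 2 → go right; 8 > 4 → go right. Place as right child of 4.
Insert 7: 7 < 15 → go left; 7 > 2 → go right; 7 > 4 → go right; 7 < 8 → go left. Place as left child of 8.
Insert 40: 40 > 15 → go right; 40 > 25 → go right; 40 > 29 → go right; 40 > 33 → go right. Place as right child of 33.
Insert 41: 41 > 15 → go right; 41 > 25 → go right; 41 > 29 → go right; 41 > 33 → go right; 41 > 40 → go right. Place as right child of 40.
Insert 38: 38 > 15 → go right; 38 > 25 → go right; 38 > 29 → go right; 38 > 33 → go right; 38 < 40 → go left. Place as left child of 40.
Insert 20: 20 > 15 → go right; 20 < 25 → go left; 20 > 16 → go right. Place as right child of 16.
Insert 39: 39 > 15 → go right; 39 > 25 → go right; 39 > 29 → go right; 39 > 33 → go right; 39 < 40 → go left; 39 > 38 → go right. Place as right child of 38.
Insert 24: 24 > 15 → go right; 24 < 25 → go left; 24 > 16 → go right; 24 > 20 → go right. Place as right child of 20.

Delete 33 (two children — replace with in-order successor).
After deletion, deepest node is 41 at depth 5.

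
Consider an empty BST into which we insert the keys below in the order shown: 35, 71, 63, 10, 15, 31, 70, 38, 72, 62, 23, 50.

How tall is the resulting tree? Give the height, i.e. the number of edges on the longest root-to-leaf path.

Insert 35: tree is empty, so 35 becomes the root.
Insert 71: 71 > 35 → go right. Place as right child of 35.
Insert 63: 63 > 35 → go right; 63 < 71 → go left. Place as left child of 71.
Insert 10: 10 < 35 → go left. Place as left child of 35.
Insert 15: 15 < 35 → go left; 15 > 10 → go right. Place as right child of 10.
Insert 31: 31 < 35 → go left; 31 > 10 → go right; 31 > 15 → go right. Place as right child of 15.
Insert 70: 70 > 35 → go right; 70 < 71 → go left; 70 > 63 → go right. Place as right child of 63.
Insert 38: 38 > 35 → go right; 38 < 71 → go left; 38 < 63 → go left. Place as left child of 63.
Insert 72: 72 > 35 → go right; 72 > 71 → go right. Place as right child of 71.
Insert 62: 62 > 35 → go right; 62 < 71 → go left; 62 < 63 → go left; 62 > 38 → go right. Place as right child of 38.
Insert 23: 23 < 35 → go left; 23 > 10 → go right; 23 > 15 → go right; 23 < 31 → go left. Place as left child of 31.
Insert 50: 50 > 35 → go right; 50 < 71 → go left; 50 < 63 → go left; 50 > 38 → go right; 50 < 62 → go left. Place as left child of 62.

The deepest node is 50 at depth 5.

5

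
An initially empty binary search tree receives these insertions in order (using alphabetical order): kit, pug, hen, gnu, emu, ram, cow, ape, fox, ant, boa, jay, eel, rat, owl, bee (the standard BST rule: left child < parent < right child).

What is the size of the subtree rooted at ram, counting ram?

Resulting structure (node: left, right):
  kit: L=hen, R=pug
  pug: L=owl, R=ram
  hen: L=gnu, R=jay
  gnu: L=emu, R=–
  emu: L=cow, R=fox
  ram: L=–, R=rat
  cow: L=ape, R=eel
  ape: L=ant, R=boa
  fox: L=–, R=–
  ant: L=–, R=–
  boa: L=bee, R=–
  jay: L=–, R=–
  eel: L=–, R=–
  rat: L=–, R=–
  owl: L=–, R=–
  bee: L=–, R=–

Subtree rooted at ram contains: ram, rat — 2 nodes.

2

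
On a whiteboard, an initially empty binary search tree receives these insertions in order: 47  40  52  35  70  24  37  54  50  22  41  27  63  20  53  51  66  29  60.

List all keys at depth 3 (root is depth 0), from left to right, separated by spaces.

47: root
40: left child of 47 (depth 1)
52: right child of 47 (depth 1)
35: left child of 40 (depth 2)
70: right child of 52 (depth 2)
24: left child of 35 (depth 3)
37: right child of 35 (depth 3)
54: left child of 70 (depth 3)
50: left child of 52 (depth 2)
22: left child of 24 (depth 4)
41: right child of 40 (depth 2)
27: right child of 24 (depth 4)
63: right child of 54 (depth 4)
20: left child of 22 (depth 5)
53: left child of 54 (depth 4)
51: right child of 50 (depth 3)
66: right child of 63 (depth 5)
29: right child of 27 (depth 5)
60: left child of 63 (depth 5)

24 37 51 54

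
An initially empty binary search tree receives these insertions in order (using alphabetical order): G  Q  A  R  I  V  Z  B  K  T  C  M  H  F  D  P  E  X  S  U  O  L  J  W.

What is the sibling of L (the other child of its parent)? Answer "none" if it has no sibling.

P

G: root
Q: right child of G (depth 1)
A: left child of G (depth 1)
R: right child of Q (depth 2)
I: left child of Q (depth 2)
V: right child of R (depth 3)
Z: right child of V (depth 4)
B: right child of A (depth 2)
K: right child of I (depth 3)
T: left child of V (depth 4)
C: right child of B (depth 3)
M: right child of K (depth 4)
H: left child of I (depth 3)
F: right child of C (depth 4)
D: left child of F (depth 5)
P: right child of M (depth 5)
E: right child of D (depth 6)
X: left child of Z (depth 5)
S: left child of T (depth 5)
U: right child of T (depth 5)
O: left child of P (depth 6)
L: left child of M (depth 5)
J: left child of K (depth 4)
W: left child of X (depth 6)

L's parent is M; the other child of M is P.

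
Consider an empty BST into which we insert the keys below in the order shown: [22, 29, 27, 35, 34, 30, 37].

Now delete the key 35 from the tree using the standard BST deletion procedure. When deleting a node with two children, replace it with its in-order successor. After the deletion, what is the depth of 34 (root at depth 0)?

Insert 22: tree is empty, so 22 becomes the root.
Insert 29: 29 > 22 → go right. Place as right child of 22.
Insert 27: 27 > 22 → go right; 27 < 29 → go left. Place as left child of 29.
Insert 35: 35 > 22 → go right; 35 > 29 → go right. Place as right child of 29.
Insert 34: 34 > 22 → go right; 34 > 29 → go right; 34 < 35 → go left. Place as left child of 35.
Insert 30: 30 > 22 → go right; 30 > 29 → go right; 30 < 35 → go left; 30 < 34 → go left. Place as left child of 34.
Insert 37: 37 > 22 → go right; 37 > 29 → go right; 37 > 35 → go right. Place as right child of 35.

Delete 35 (two children — replace with in-order successor).
After deletion, path to 34: 22 → 29 → 37 → 34.

3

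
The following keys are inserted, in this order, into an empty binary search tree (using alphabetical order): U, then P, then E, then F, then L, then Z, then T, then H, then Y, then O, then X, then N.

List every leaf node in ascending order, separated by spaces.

U: root
P: left child of U (depth 1)
E: left child of P (depth 2)
F: right child of E (depth 3)
L: right child of F (depth 4)
Z: right child of U (depth 1)
T: right child of P (depth 2)
H: left child of L (depth 5)
Y: left child of Z (depth 2)
O: right child of L (depth 5)
X: left child of Y (depth 3)
N: left child of O (depth 6)

H N T X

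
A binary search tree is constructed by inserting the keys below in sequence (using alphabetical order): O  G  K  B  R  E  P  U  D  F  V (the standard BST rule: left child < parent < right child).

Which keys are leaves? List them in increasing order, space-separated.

D F K P V

Resulting structure (node: left, right):
  O: L=G, R=R
  G: L=B, R=K
  K: L=–, R=–
  B: L=–, R=E
  R: L=P, R=U
  E: L=D, R=F
  P: L=–, R=–
  U: L=–, R=V
  D: L=–, R=–
  F: L=–, R=–
  V: L=–, R=–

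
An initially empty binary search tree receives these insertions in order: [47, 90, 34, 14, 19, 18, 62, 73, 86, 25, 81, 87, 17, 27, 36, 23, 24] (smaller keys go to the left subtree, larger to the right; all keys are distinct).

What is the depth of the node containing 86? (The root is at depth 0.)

4

47: root
90: right child of 47 (depth 1)
34: left child of 47 (depth 1)
14: left child of 34 (depth 2)
19: right child of 14 (depth 3)
18: left child of 19 (depth 4)
62: left child of 90 (depth 2)
73: right child of 62 (depth 3)
86: right child of 73 (depth 4)
25: right child of 19 (depth 4)
81: left child of 86 (depth 5)
87: right child of 86 (depth 5)
17: left child of 18 (depth 5)
27: right child of 25 (depth 5)
36: right child of 34 (depth 2)
23: left child of 25 (depth 5)
24: right child of 23 (depth 6)

Path to 86: 47 → 90 → 62 → 73 → 86, which is 4 edges.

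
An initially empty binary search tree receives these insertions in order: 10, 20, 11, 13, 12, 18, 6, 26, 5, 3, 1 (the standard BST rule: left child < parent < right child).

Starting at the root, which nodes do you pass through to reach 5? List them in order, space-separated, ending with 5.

10 6 5

Resulting structure (node: left, right):
  10: L=6, R=20
  20: L=11, R=26
  11: L=–, R=13
  13: L=12, R=18
  12: L=–, R=–
  18: L=–, R=–
  6: L=5, R=–
  26: L=–, R=–
  5: L=3, R=–
  3: L=1, R=–
  1: L=–, R=–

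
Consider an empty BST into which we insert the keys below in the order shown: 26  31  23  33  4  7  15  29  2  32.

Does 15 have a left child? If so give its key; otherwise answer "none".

Resulting structure (node: left, right):
  26: L=23, R=31
  31: L=29, R=33
  23: L=4, R=–
  33: L=32, R=–
  4: L=2, R=7
  7: L=–, R=15
  15: L=–, R=–
  29: L=–, R=–
  2: L=–, R=–
  32: L=–, R=–

none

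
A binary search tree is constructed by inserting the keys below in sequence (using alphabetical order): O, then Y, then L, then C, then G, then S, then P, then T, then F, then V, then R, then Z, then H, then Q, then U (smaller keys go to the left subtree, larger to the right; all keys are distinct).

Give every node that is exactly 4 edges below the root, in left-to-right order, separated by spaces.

Insert O: tree is empty, so O becomes the root.
Insert Y: Y > O → go right. Place as right child of O.
Insert L: L < O → go left. Place as left child of O.
Insert C: C < O → go left; C < L → go left. Place as left child of L.
Insert G: G < O → go left; G < L → go left; G > C → go right. Place as right child of C.
Insert S: S > O → go right; S < Y → go left. Place as left child of Y.
Insert P: P > O → go right; P < Y → go left; P < S → go left. Place as left child of S.
Insert T: T > O → go right; T < Y → go left; T > S → go right. Place as right child of S.
Insert F: F < O → go left; F < L → go left; F > C → go right; F < G → go left. Place as left child of G.
Insert V: V > O → go right; V < Y → go left; V > S → go right; V > T → go right. Place as right child of T.
Insert R: R > O → go right; R < Y → go left; R < S → go left; R > P → go right. Place as right child of P.
Insert Z: Z > O → go right; Z > Y → go right. Place as right child of Y.
Insert H: H < O → go left; H < L → go left; H > C → go right; H > G → go right. Place as right child of G.
Insert Q: Q > O → go right; Q < Y → go left; Q < S → go left; Q > P → go right; Q < R → go left. Place as left child of R.
Insert U: U > O → go right; U < Y → go left; U > S → go right; U > T → go right; U < V → go left. Place as left child of V.

F H R V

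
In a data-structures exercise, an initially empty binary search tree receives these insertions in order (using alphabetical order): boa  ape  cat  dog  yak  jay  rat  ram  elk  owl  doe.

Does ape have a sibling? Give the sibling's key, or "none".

boa: root
ape: left child of boa (depth 1)
cat: right child of boa (depth 1)
dog: right child of cat (depth 2)
yak: right child of dog (depth 3)
jay: left child of yak (depth 4)
rat: right child of jay (depth 5)
ram: left child of rat (depth 6)
elk: left child of jay (depth 5)
owl: left child of ram (depth 7)
doe: left child of dog (depth 3)

ape's parent is boa; the other child of boa is cat.

cat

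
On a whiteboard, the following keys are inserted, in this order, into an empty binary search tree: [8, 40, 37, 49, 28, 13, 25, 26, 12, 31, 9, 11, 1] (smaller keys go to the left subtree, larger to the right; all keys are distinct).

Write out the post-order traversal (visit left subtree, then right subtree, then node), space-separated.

1 11 9 12 26 25 13 31 28 37 49 40 8

Insert 8: tree is empty, so 8 becomes the root.
Insert 40: 40 > 8 → go right. Place as right child of 8.
Insert 37: 37 > 8 → go right; 37 < 40 → go left. Place as left child of 40.
Insert 49: 49 > 8 → go right; 49 > 40 → go right. Place as right child of 40.
Insert 28: 28 > 8 → go right; 28 < 40 → go left; 28 < 37 → go left. Place as left child of 37.
Insert 13: 13 > 8 → go right; 13 < 40 → go left; 13 < 37 → go left; 13 < 28 → go left. Place as left child of 28.
Insert 25: 25 > 8 → go right; 25 < 40 → go left; 25 < 37 → go left; 25 < 28 → go left; 25 > 13 → go right. Place as right child of 13.
Insert 26: 26 > 8 → go right; 26 < 40 → go left; 26 < 37 → go left; 26 < 28 → go left; 26 > 13 → go right; 26 > 25 → go right. Place as right child of 25.
Insert 12: 12 > 8 → go right; 12 < 40 → go left; 12 < 37 → go left; 12 < 28 → go left; 12 < 13 → go left. Place as left child of 13.
Insert 31: 31 > 8 → go right; 31 < 40 → go left; 31 < 37 → go left; 31 > 28 → go right. Place as right child of 28.
Insert 9: 9 > 8 → go right; 9 < 40 → go left; 9 < 37 → go left; 9 < 28 → go left; 9 < 13 → go left; 9 < 12 → go left. Place as left child of 12.
Insert 11: 11 > 8 → go right; 11 < 40 → go left; 11 < 37 → go left; 11 < 28 → go left; 11 < 13 → go left; 11 < 12 → go left; 11 > 9 → go right. Place as right child of 9.
Insert 1: 1 < 8 → go left. Place as left child of 8.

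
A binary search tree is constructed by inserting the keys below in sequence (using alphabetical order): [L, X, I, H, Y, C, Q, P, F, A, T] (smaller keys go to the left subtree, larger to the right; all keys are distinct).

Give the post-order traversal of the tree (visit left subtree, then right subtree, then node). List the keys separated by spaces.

L: root
X: right child of L (depth 1)
I: left child of L (depth 1)
H: left child of I (depth 2)
Y: right child of X (depth 2)
C: left child of H (depth 3)
Q: left child of X (depth 2)
P: left child of Q (depth 3)
F: right child of C (depth 4)
A: left child of C (depth 4)
T: right child of Q (depth 3)

A F C H I P T Q Y X L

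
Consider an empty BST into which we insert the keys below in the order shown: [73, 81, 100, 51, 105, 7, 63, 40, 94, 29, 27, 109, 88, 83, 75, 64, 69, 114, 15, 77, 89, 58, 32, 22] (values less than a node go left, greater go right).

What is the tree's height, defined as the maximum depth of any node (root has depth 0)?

7

Insert 73: tree is empty, so 73 becomes the root.
Insert 81: 81 > 73 → go right. Place as right child of 73.
Insert 100: 100 > 73 → go right; 100 > 81 → go right. Place as right child of 81.
Insert 51: 51 < 73 → go left. Place as left child of 73.
Insert 105: 105 > 73 → go right; 105 > 81 → go right; 105 > 100 → go right. Place as right child of 100.
Insert 7: 7 < 73 → go left; 7 < 51 → go left. Place as left child of 51.
Insert 63: 63 < 73 → go left; 63 > 51 → go right. Place as right child of 51.
Insert 40: 40 < 73 → go left; 40 < 51 → go left; 40 > 7 → go right. Place as right child of 7.
Insert 94: 94 > 73 → go right; 94 > 81 → go right; 94 < 100 → go left. Place as left child of 100.
Insert 29: 29 < 73 → go left; 29 < 51 → go left; 29 > 7 → go right; 29 < 40 → go left. Place as left child of 40.
Insert 27: 27 < 73 → go left; 27 < 51 → go left; 27 > 7 → go right; 27 < 40 → go left; 27 < 29 → go left. Place as left child of 29.
Insert 109: 109 > 73 → go right; 109 > 81 → go right; 109 > 100 → go right; 109 > 105 → go right. Place as right child of 105.
Insert 88: 88 > 73 → go right; 88 > 81 → go right; 88 < 100 → go left; 88 < 94 → go left. Place as left child of 94.
Insert 83: 83 > 73 → go right; 83 > 81 → go right; 83 < 100 → go left; 83 < 94 → go left; 83 < 88 → go left. Place as left child of 88.
Insert 75: 75 > 73 → go right; 75 < 81 → go left. Place as left child of 81.
Insert 64: 64 < 73 → go left; 64 > 51 → go right; 64 > 63 → go right. Place as right child of 63.
Insert 69: 69 < 73 → go left; 69 > 51 → go right; 69 > 63 → go right; 69 > 64 → go right. Place as right child of 64.
Insert 114: 114 > 73 → go right; 114 > 81 → go right; 114 > 100 → go right; 114 > 105 → go right; 114 > 109 → go right. Place as right child of 109.
Insert 15: 15 < 73 → go left; 15 < 51 → go left; 15 > 7 → go right; 15 < 40 → go left; 15 < 29 → go left; 15 < 27 → go left. Place as left child of 27.
Insert 77: 77 > 73 → go right; 77 < 81 → go left; 77 > 75 → go right. Place as right child of 75.
Insert 89: 89 > 73 → go right; 89 > 81 → go right; 89 < 100 → go left; 89 < 94 → go left; 89 > 88 → go right. Place as right child of 88.
Insert 58: 58 < 73 → go left; 58 > 51 → go right; 58 < 63 → go left. Place as left child of 63.
Insert 32: 32 < 73 → go left; 32 < 51 → go left; 32 > 7 → go right; 32 < 40 → go left; 32 > 29 → go right. Place as right child of 29.
Insert 22: 22 < 73 → go left; 22 < 51 → go left; 22 > 7 → go right; 22 < 40 → go left; 22 < 29 → go left; 22 < 27 → go left; 22 > 15 → go right. Place as right child of 15.

The deepest node is 22 at depth 7.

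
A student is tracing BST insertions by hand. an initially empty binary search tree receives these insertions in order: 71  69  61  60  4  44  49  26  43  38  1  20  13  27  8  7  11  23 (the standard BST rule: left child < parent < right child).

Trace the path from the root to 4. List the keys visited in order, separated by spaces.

71: root
69: left child of 71 (depth 1)
61: left child of 69 (depth 2)
60: left child of 61 (depth 3)
4: left child of 60 (depth 4)
44: right child of 4 (depth 5)
49: right child of 44 (depth 6)
26: left child of 44 (depth 6)
43: right child of 26 (depth 7)
38: left child of 43 (depth 8)
1: left child of 4 (depth 5)
20: left child of 26 (depth 7)
13: left child of 20 (depth 8)
27: left child of 38 (depth 9)
8: left child of 13 (depth 9)
7: left child of 8 (depth 10)
11: right child of 8 (depth 10)
23: right child of 20 (depth 8)

71 69 61 60 4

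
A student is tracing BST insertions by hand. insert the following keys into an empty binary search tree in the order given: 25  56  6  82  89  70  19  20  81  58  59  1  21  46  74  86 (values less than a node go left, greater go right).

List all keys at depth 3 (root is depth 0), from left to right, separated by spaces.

Resulting structure (node: left, right):
  25: L=6, R=56
  56: L=46, R=82
  6: L=1, R=19
  82: L=70, R=89
  89: L=86, R=–
  70: L=58, R=81
  19: L=–, R=20
  20: L=–, R=21
  81: L=74, R=–
  58: L=–, R=59
  59: L=–, R=–
  1: L=–, R=–
  21: L=–, R=–
  46: L=–, R=–
  74: L=–, R=–
  86: L=–, R=–

20 70 89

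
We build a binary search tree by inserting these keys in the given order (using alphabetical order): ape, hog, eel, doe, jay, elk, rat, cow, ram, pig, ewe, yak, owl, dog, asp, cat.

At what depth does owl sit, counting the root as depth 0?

ape: root
hog: right child of ape (depth 1)
eel: left child of hog (depth 2)
doe: left child of eel (depth 3)
jay: right child of hog (depth 2)
elk: right child of eel (depth 3)
rat: right child of jay (depth 3)
cow: left child of doe (depth 4)
ram: left child of rat (depth 4)
pig: left child of ram (depth 5)
ewe: right child of elk (depth 4)
yak: right child of rat (depth 4)
owl: left child of pig (depth 6)
dog: right child of doe (depth 4)
asp: left child of cow (depth 5)
cat: right child of asp (depth 6)

Path to owl: ape → hog → jay → rat → ram → pig → owl, which is 6 edges.

6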